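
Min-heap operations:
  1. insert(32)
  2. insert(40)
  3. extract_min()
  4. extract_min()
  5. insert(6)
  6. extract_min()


insert(32) -> [32]
insert(40) -> [32, 40]
extract_min()->32, [40]
extract_min()->40, []
insert(6) -> [6]
extract_min()->6, []

Final heap: []


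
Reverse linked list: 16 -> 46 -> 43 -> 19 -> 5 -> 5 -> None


Step 1: curr=16, set curr.next=prev(None) | reversed so far: 16
Step 2: curr=46, set curr.next=prev(16) | reversed so far: 46 -> 16
Step 3: curr=43, set curr.next=prev(46) | reversed so far: 43 -> 46 -> 16
Step 4: curr=19, set curr.next=prev(43) | reversed so far: 19 -> 43 -> 46 -> 16
Step 5: curr=5, set curr.next=prev(19) | reversed so far: 5 -> 19 -> 43 -> 46 -> 16
Step 6: curr=5, set curr.next=prev(5) | reversed so far: 5 -> 5 -> 19 -> 43 -> 46 -> 16

5 -> 5 -> 19 -> 43 -> 46 -> 16 -> None


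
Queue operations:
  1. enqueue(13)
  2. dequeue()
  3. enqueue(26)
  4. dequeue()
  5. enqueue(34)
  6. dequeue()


enqueue(13) -> [13]
dequeue()->13, []
enqueue(26) -> [26]
dequeue()->26, []
enqueue(34) -> [34]
dequeue()->34, []

Final queue: []


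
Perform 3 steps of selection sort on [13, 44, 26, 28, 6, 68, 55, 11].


Initial: [13, 44, 26, 28, 6, 68, 55, 11]
Step 1: min=6 at 4
  Swap: [6, 44, 26, 28, 13, 68, 55, 11]
Step 2: min=11 at 7
  Swap: [6, 11, 26, 28, 13, 68, 55, 44]
Step 3: min=13 at 4
  Swap: [6, 11, 13, 28, 26, 68, 55, 44]

After 3 steps: [6, 11, 13, 28, 26, 68, 55, 44]


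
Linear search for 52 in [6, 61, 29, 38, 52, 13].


i=0: 6!=52
i=1: 61!=52
i=2: 29!=52
i=3: 38!=52
i=4: 52==52 found!

Found at 4, 5 comps


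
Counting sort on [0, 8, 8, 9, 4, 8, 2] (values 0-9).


Input: [0, 8, 8, 9, 4, 8, 2]
Counts: [1, 0, 1, 0, 1, 0, 0, 0, 3, 1]

Sorted: [0, 2, 4, 8, 8, 8, 9]


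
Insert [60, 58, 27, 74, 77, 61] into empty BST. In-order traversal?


Insert 60: root
Insert 58: L from 60
Insert 27: L from 60 -> L from 58
Insert 74: R from 60
Insert 77: R from 60 -> R from 74
Insert 61: R from 60 -> L from 74

In-order: [27, 58, 60, 61, 74, 77]


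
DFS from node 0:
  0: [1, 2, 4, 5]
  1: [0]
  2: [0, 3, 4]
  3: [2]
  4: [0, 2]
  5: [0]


Visit 0, push [5, 4, 2, 1]
Visit 1, push []
Visit 2, push [4, 3]
Visit 3, push []
Visit 4, push []
Visit 5, push []

DFS order: [0, 1, 2, 3, 4, 5]


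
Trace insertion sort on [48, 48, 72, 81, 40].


Initial: [48, 48, 72, 81, 40]
Insert 48: [48, 48, 72, 81, 40]
Insert 72: [48, 48, 72, 81, 40]
Insert 81: [48, 48, 72, 81, 40]
Insert 40: [40, 48, 48, 72, 81]

Sorted: [40, 48, 48, 72, 81]


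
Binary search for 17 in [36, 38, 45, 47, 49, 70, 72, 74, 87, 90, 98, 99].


Step 1: lo=0, hi=11, mid=5, val=70
Step 2: lo=0, hi=4, mid=2, val=45
Step 3: lo=0, hi=1, mid=0, val=36

Not found


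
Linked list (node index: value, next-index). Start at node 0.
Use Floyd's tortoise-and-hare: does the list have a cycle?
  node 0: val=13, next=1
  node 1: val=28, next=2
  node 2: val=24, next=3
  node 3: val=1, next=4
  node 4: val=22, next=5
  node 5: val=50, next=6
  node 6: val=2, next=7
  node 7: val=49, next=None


Floyd's tortoise (slow, +1) and hare (fast, +2):
  init: slow=0, fast=0
  step 1: slow=1, fast=2
  step 2: slow=2, fast=4
  step 3: slow=3, fast=6
  step 4: fast 6->7->None, no cycle

Cycle: no


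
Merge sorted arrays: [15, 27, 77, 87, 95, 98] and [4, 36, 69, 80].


Take 4 from B
Take 15 from A
Take 27 from A
Take 36 from B
Take 69 from B
Take 77 from A
Take 80 from B

Merged: [4, 15, 27, 36, 69, 77, 80, 87, 95, 98]


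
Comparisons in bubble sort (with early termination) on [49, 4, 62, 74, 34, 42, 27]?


Algorithm: bubble sort (with early termination)
Input: [49, 4, 62, 74, 34, 42, 27]
Sorted: [4, 27, 34, 42, 49, 62, 74]

21


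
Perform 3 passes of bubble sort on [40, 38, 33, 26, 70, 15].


Initial: [40, 38, 33, 26, 70, 15]
Pass 1: [38, 33, 26, 40, 15, 70] (4 swaps)
Pass 2: [33, 26, 38, 15, 40, 70] (3 swaps)
Pass 3: [26, 33, 15, 38, 40, 70] (2 swaps)

After 3 passes: [26, 33, 15, 38, 40, 70]


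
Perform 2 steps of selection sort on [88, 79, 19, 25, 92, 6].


Initial: [88, 79, 19, 25, 92, 6]
Step 1: min=6 at 5
  Swap: [6, 79, 19, 25, 92, 88]
Step 2: min=19 at 2
  Swap: [6, 19, 79, 25, 92, 88]

After 2 steps: [6, 19, 79, 25, 92, 88]


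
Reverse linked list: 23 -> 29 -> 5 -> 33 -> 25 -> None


Step 1: curr=23, set curr.next=prev(None) | reversed so far: 23
Step 2: curr=29, set curr.next=prev(23) | reversed so far: 29 -> 23
Step 3: curr=5, set curr.next=prev(29) | reversed so far: 5 -> 29 -> 23
Step 4: curr=33, set curr.next=prev(5) | reversed so far: 33 -> 5 -> 29 -> 23
Step 5: curr=25, set curr.next=prev(33) | reversed so far: 25 -> 33 -> 5 -> 29 -> 23

25 -> 33 -> 5 -> 29 -> 23 -> None


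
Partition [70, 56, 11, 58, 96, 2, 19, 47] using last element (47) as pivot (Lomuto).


Pivot: 47
  11 <= 47: swap -> [11, 56, 70, 58, 96, 2, 19, 47]
  2 <= 47: swap -> [11, 2, 70, 58, 96, 56, 19, 47]
  19 <= 47: swap -> [11, 2, 19, 58, 96, 56, 70, 47]
Place pivot at 3: [11, 2, 19, 47, 96, 56, 70, 58]

Partitioned: [11, 2, 19, 47, 96, 56, 70, 58]


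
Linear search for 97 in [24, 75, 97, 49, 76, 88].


i=0: 24!=97
i=1: 75!=97
i=2: 97==97 found!

Found at 2, 3 comps


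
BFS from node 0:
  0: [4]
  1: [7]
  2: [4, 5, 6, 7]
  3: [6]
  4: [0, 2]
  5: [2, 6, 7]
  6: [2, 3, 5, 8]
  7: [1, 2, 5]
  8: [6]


Visit 0, enqueue [4]
Visit 4, enqueue [2]
Visit 2, enqueue [5, 6, 7]
Visit 5, enqueue []
Visit 6, enqueue [3, 8]
Visit 7, enqueue [1]
Visit 3, enqueue []
Visit 8, enqueue []
Visit 1, enqueue []

BFS order: [0, 4, 2, 5, 6, 7, 3, 8, 1]


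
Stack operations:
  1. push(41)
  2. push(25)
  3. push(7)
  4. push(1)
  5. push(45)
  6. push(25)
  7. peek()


push(41) -> [41]
push(25) -> [41, 25]
push(7) -> [41, 25, 7]
push(1) -> [41, 25, 7, 1]
push(45) -> [41, 25, 7, 1, 45]
push(25) -> [41, 25, 7, 1, 45, 25]
peek()->25

Final stack: [41, 25, 7, 1, 45, 25]


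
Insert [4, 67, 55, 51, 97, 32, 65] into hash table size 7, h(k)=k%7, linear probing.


Insert 4: h=4 -> slot 4
Insert 67: h=4, 1 probes -> slot 5
Insert 55: h=6 -> slot 6
Insert 51: h=2 -> slot 2
Insert 97: h=6, 1 probes -> slot 0
Insert 32: h=4, 4 probes -> slot 1
Insert 65: h=2, 1 probes -> slot 3

Table: [97, 32, 51, 65, 4, 67, 55]


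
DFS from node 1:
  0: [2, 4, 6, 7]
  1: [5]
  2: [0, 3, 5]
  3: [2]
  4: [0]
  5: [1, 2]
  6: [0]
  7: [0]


Visit 1, push [5]
Visit 5, push [2]
Visit 2, push [3, 0]
Visit 0, push [7, 6, 4]
Visit 4, push []
Visit 6, push []
Visit 7, push []
Visit 3, push []

DFS order: [1, 5, 2, 0, 4, 6, 7, 3]


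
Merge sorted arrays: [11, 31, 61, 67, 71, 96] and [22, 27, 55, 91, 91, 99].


Take 11 from A
Take 22 from B
Take 27 from B
Take 31 from A
Take 55 from B
Take 61 from A
Take 67 from A
Take 71 from A
Take 91 from B
Take 91 from B
Take 96 from A

Merged: [11, 22, 27, 31, 55, 61, 67, 71, 91, 91, 96, 99]


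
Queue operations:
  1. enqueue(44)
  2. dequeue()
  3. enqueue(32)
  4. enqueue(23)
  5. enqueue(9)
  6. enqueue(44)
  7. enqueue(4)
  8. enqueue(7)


enqueue(44) -> [44]
dequeue()->44, []
enqueue(32) -> [32]
enqueue(23) -> [32, 23]
enqueue(9) -> [32, 23, 9]
enqueue(44) -> [32, 23, 9, 44]
enqueue(4) -> [32, 23, 9, 44, 4]
enqueue(7) -> [32, 23, 9, 44, 4, 7]

Final queue: [32, 23, 9, 44, 4, 7]


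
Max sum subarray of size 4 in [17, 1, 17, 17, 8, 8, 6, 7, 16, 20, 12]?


[0:4]: 52
[1:5]: 43
[2:6]: 50
[3:7]: 39
[4:8]: 29
[5:9]: 37
[6:10]: 49
[7:11]: 55

Max: 55 at [7:11]


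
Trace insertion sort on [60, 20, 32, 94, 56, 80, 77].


Initial: [60, 20, 32, 94, 56, 80, 77]
Insert 20: [20, 60, 32, 94, 56, 80, 77]
Insert 32: [20, 32, 60, 94, 56, 80, 77]
Insert 94: [20, 32, 60, 94, 56, 80, 77]
Insert 56: [20, 32, 56, 60, 94, 80, 77]
Insert 80: [20, 32, 56, 60, 80, 94, 77]
Insert 77: [20, 32, 56, 60, 77, 80, 94]

Sorted: [20, 32, 56, 60, 77, 80, 94]


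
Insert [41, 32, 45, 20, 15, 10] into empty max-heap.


Insert 41: [41]
Insert 32: [41, 32]
Insert 45: [45, 32, 41]
Insert 20: [45, 32, 41, 20]
Insert 15: [45, 32, 41, 20, 15]
Insert 10: [45, 32, 41, 20, 15, 10]

Final heap: [45, 32, 41, 20, 15, 10]


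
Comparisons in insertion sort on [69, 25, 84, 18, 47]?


Algorithm: insertion sort
Input: [69, 25, 84, 18, 47]
Sorted: [18, 25, 47, 69, 84]

8


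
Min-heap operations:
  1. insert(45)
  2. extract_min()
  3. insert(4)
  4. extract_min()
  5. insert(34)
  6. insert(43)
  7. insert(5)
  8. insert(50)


insert(45) -> [45]
extract_min()->45, []
insert(4) -> [4]
extract_min()->4, []
insert(34) -> [34]
insert(43) -> [34, 43]
insert(5) -> [5, 43, 34]
insert(50) -> [5, 43, 34, 50]

Final heap: [5, 43, 34, 50]


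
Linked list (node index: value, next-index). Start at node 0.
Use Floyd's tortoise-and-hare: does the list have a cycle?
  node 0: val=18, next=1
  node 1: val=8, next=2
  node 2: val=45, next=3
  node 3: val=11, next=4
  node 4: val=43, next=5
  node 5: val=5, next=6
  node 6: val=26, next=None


Floyd's tortoise (slow, +1) and hare (fast, +2):
  init: slow=0, fast=0
  step 1: slow=1, fast=2
  step 2: slow=2, fast=4
  step 3: slow=3, fast=6
  step 4: fast -> None, no cycle

Cycle: no


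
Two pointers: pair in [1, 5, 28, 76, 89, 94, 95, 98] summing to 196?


lo=0(1)+hi=7(98)=99
lo=1(5)+hi=7(98)=103
lo=2(28)+hi=7(98)=126
lo=3(76)+hi=7(98)=174
lo=4(89)+hi=7(98)=187
lo=5(94)+hi=7(98)=192
lo=6(95)+hi=7(98)=193

No pair found


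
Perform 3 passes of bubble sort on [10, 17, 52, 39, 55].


Initial: [10, 17, 52, 39, 55]
Pass 1: [10, 17, 39, 52, 55] (1 swaps)
Pass 2: [10, 17, 39, 52, 55] (0 swaps)
Pass 3: [10, 17, 39, 52, 55] (0 swaps)

After 3 passes: [10, 17, 39, 52, 55]


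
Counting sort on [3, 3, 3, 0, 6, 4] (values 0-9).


Input: [3, 3, 3, 0, 6, 4]
Counts: [1, 0, 0, 3, 1, 0, 1, 0, 0, 0]

Sorted: [0, 3, 3, 3, 4, 6]


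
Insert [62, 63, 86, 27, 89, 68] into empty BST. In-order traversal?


Insert 62: root
Insert 63: R from 62
Insert 86: R from 62 -> R from 63
Insert 27: L from 62
Insert 89: R from 62 -> R from 63 -> R from 86
Insert 68: R from 62 -> R from 63 -> L from 86

In-order: [27, 62, 63, 68, 86, 89]


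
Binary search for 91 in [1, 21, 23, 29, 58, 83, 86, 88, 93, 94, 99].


Step 1: lo=0, hi=10, mid=5, val=83
Step 2: lo=6, hi=10, mid=8, val=93
Step 3: lo=6, hi=7, mid=6, val=86
Step 4: lo=7, hi=7, mid=7, val=88

Not found


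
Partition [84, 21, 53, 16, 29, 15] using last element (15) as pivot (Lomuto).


Pivot: 15
Place pivot at 0: [15, 21, 53, 16, 29, 84]

Partitioned: [15, 21, 53, 16, 29, 84]


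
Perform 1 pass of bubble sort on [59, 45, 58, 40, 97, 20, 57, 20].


Initial: [59, 45, 58, 40, 97, 20, 57, 20]
Pass 1: [45, 58, 40, 59, 20, 57, 20, 97] (6 swaps)

After 1 pass: [45, 58, 40, 59, 20, 57, 20, 97]


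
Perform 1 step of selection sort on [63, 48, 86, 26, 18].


Initial: [63, 48, 86, 26, 18]
Step 1: min=18 at 4
  Swap: [18, 48, 86, 26, 63]

After 1 step: [18, 48, 86, 26, 63]


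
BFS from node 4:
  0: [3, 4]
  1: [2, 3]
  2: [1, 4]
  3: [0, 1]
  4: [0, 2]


Visit 4, enqueue [0, 2]
Visit 0, enqueue [3]
Visit 2, enqueue [1]
Visit 3, enqueue []
Visit 1, enqueue []

BFS order: [4, 0, 2, 3, 1]


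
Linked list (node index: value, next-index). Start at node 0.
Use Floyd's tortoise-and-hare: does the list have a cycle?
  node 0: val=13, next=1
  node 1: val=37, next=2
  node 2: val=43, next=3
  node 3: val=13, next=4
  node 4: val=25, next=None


Floyd's tortoise (slow, +1) and hare (fast, +2):
  init: slow=0, fast=0
  step 1: slow=1, fast=2
  step 2: slow=2, fast=4
  step 3: fast -> None, no cycle

Cycle: no


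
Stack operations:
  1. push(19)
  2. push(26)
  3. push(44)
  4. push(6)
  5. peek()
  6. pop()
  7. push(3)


push(19) -> [19]
push(26) -> [19, 26]
push(44) -> [19, 26, 44]
push(6) -> [19, 26, 44, 6]
peek()->6
pop()->6, [19, 26, 44]
push(3) -> [19, 26, 44, 3]

Final stack: [19, 26, 44, 3]


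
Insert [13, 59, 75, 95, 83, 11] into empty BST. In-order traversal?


Insert 13: root
Insert 59: R from 13
Insert 75: R from 13 -> R from 59
Insert 95: R from 13 -> R from 59 -> R from 75
Insert 83: R from 13 -> R from 59 -> R from 75 -> L from 95
Insert 11: L from 13

In-order: [11, 13, 59, 75, 83, 95]


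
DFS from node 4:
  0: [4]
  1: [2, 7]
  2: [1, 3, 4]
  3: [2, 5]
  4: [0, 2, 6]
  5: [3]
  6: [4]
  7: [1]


Visit 4, push [6, 2, 0]
Visit 0, push []
Visit 2, push [3, 1]
Visit 1, push [7]
Visit 7, push []
Visit 3, push [5]
Visit 5, push []
Visit 6, push []

DFS order: [4, 0, 2, 1, 7, 3, 5, 6]


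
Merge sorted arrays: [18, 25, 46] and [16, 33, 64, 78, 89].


Take 16 from B
Take 18 from A
Take 25 from A
Take 33 from B
Take 46 from A

Merged: [16, 18, 25, 33, 46, 64, 78, 89]


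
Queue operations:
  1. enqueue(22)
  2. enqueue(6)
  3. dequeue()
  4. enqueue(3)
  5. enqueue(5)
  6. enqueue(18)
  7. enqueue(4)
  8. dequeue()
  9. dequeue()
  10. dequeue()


enqueue(22) -> [22]
enqueue(6) -> [22, 6]
dequeue()->22, [6]
enqueue(3) -> [6, 3]
enqueue(5) -> [6, 3, 5]
enqueue(18) -> [6, 3, 5, 18]
enqueue(4) -> [6, 3, 5, 18, 4]
dequeue()->6, [3, 5, 18, 4]
dequeue()->3, [5, 18, 4]
dequeue()->5, [18, 4]

Final queue: [18, 4]


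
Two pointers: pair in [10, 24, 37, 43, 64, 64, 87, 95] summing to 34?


lo=0(10)+hi=7(95)=105
lo=0(10)+hi=6(87)=97
lo=0(10)+hi=5(64)=74
lo=0(10)+hi=4(64)=74
lo=0(10)+hi=3(43)=53
lo=0(10)+hi=2(37)=47
lo=0(10)+hi=1(24)=34

Yes: 10+24=34


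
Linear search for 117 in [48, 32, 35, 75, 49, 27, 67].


i=0: 48!=117
i=1: 32!=117
i=2: 35!=117
i=3: 75!=117
i=4: 49!=117
i=5: 27!=117
i=6: 67!=117

Not found, 7 comps


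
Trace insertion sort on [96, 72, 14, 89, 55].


Initial: [96, 72, 14, 89, 55]
Insert 72: [72, 96, 14, 89, 55]
Insert 14: [14, 72, 96, 89, 55]
Insert 89: [14, 72, 89, 96, 55]
Insert 55: [14, 55, 72, 89, 96]

Sorted: [14, 55, 72, 89, 96]


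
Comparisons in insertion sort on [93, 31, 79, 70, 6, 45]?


Algorithm: insertion sort
Input: [93, 31, 79, 70, 6, 45]
Sorted: [6, 31, 45, 70, 79, 93]

14


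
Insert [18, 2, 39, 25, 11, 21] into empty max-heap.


Insert 18: [18]
Insert 2: [18, 2]
Insert 39: [39, 2, 18]
Insert 25: [39, 25, 18, 2]
Insert 11: [39, 25, 18, 2, 11]
Insert 21: [39, 25, 21, 2, 11, 18]

Final heap: [39, 25, 21, 2, 11, 18]


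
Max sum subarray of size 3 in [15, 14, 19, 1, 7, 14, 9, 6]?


[0:3]: 48
[1:4]: 34
[2:5]: 27
[3:6]: 22
[4:7]: 30
[5:8]: 29

Max: 48 at [0:3]


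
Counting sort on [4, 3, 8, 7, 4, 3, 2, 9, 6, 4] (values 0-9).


Input: [4, 3, 8, 7, 4, 3, 2, 9, 6, 4]
Counts: [0, 0, 1, 2, 3, 0, 1, 1, 1, 1]

Sorted: [2, 3, 3, 4, 4, 4, 6, 7, 8, 9]


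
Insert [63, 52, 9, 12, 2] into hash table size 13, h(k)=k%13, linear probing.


Insert 63: h=11 -> slot 11
Insert 52: h=0 -> slot 0
Insert 9: h=9 -> slot 9
Insert 12: h=12 -> slot 12
Insert 2: h=2 -> slot 2

Table: [52, None, 2, None, None, None, None, None, None, 9, None, 63, 12]


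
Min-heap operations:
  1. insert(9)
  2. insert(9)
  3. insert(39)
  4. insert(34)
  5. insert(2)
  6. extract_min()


insert(9) -> [9]
insert(9) -> [9, 9]
insert(39) -> [9, 9, 39]
insert(34) -> [9, 9, 39, 34]
insert(2) -> [2, 9, 39, 34, 9]
extract_min()->2, [9, 9, 39, 34]

Final heap: [9, 9, 39, 34]


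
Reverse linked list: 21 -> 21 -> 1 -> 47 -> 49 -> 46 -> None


Step 1: curr=21, set curr.next=prev(None) | reversed so far: 21
Step 2: curr=21, set curr.next=prev(21) | reversed so far: 21 -> 21
Step 3: curr=1, set curr.next=prev(21) | reversed so far: 1 -> 21 -> 21
Step 4: curr=47, set curr.next=prev(1) | reversed so far: 47 -> 1 -> 21 -> 21
Step 5: curr=49, set curr.next=prev(47) | reversed so far: 49 -> 47 -> 1 -> 21 -> 21
Step 6: curr=46, set curr.next=prev(49) | reversed so far: 46 -> 49 -> 47 -> 1 -> 21 -> 21

46 -> 49 -> 47 -> 1 -> 21 -> 21 -> None


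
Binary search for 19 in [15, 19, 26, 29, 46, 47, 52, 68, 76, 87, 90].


Step 1: lo=0, hi=10, mid=5, val=47
Step 2: lo=0, hi=4, mid=2, val=26
Step 3: lo=0, hi=1, mid=0, val=15
Step 4: lo=1, hi=1, mid=1, val=19

Found at index 1


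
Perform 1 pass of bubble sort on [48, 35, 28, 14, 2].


Initial: [48, 35, 28, 14, 2]
Pass 1: [35, 28, 14, 2, 48] (4 swaps)

After 1 pass: [35, 28, 14, 2, 48]


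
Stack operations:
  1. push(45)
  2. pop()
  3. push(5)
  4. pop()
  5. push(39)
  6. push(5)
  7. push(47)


push(45) -> [45]
pop()->45, []
push(5) -> [5]
pop()->5, []
push(39) -> [39]
push(5) -> [39, 5]
push(47) -> [39, 5, 47]

Final stack: [39, 5, 47]


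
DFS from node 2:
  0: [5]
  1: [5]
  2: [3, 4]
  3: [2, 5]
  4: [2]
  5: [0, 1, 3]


Visit 2, push [4, 3]
Visit 3, push [5]
Visit 5, push [1, 0]
Visit 0, push []
Visit 1, push []
Visit 4, push []

DFS order: [2, 3, 5, 0, 1, 4]


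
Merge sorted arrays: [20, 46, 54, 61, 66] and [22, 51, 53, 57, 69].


Take 20 from A
Take 22 from B
Take 46 from A
Take 51 from B
Take 53 from B
Take 54 from A
Take 57 from B
Take 61 from A
Take 66 from A

Merged: [20, 22, 46, 51, 53, 54, 57, 61, 66, 69]


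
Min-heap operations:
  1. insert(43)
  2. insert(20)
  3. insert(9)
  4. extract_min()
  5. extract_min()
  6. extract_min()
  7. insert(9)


insert(43) -> [43]
insert(20) -> [20, 43]
insert(9) -> [9, 43, 20]
extract_min()->9, [20, 43]
extract_min()->20, [43]
extract_min()->43, []
insert(9) -> [9]

Final heap: [9]


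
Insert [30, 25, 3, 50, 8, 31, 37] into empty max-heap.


Insert 30: [30]
Insert 25: [30, 25]
Insert 3: [30, 25, 3]
Insert 50: [50, 30, 3, 25]
Insert 8: [50, 30, 3, 25, 8]
Insert 31: [50, 30, 31, 25, 8, 3]
Insert 37: [50, 30, 37, 25, 8, 3, 31]

Final heap: [50, 30, 37, 25, 8, 3, 31]


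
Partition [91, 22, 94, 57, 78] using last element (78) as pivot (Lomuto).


Pivot: 78
  22 <= 78: swap -> [22, 91, 94, 57, 78]
  57 <= 78: swap -> [22, 57, 94, 91, 78]
Place pivot at 2: [22, 57, 78, 91, 94]

Partitioned: [22, 57, 78, 91, 94]


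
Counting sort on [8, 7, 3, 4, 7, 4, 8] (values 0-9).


Input: [8, 7, 3, 4, 7, 4, 8]
Counts: [0, 0, 0, 1, 2, 0, 0, 2, 2, 0]

Sorted: [3, 4, 4, 7, 7, 8, 8]


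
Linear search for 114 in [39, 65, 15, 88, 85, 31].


i=0: 39!=114
i=1: 65!=114
i=2: 15!=114
i=3: 88!=114
i=4: 85!=114
i=5: 31!=114

Not found, 6 comps


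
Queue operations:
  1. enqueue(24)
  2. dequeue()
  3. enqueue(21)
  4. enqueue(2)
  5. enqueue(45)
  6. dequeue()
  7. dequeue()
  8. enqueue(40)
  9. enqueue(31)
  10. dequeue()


enqueue(24) -> [24]
dequeue()->24, []
enqueue(21) -> [21]
enqueue(2) -> [21, 2]
enqueue(45) -> [21, 2, 45]
dequeue()->21, [2, 45]
dequeue()->2, [45]
enqueue(40) -> [45, 40]
enqueue(31) -> [45, 40, 31]
dequeue()->45, [40, 31]

Final queue: [40, 31]


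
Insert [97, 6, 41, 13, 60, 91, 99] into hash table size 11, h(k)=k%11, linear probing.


Insert 97: h=9 -> slot 9
Insert 6: h=6 -> slot 6
Insert 41: h=8 -> slot 8
Insert 13: h=2 -> slot 2
Insert 60: h=5 -> slot 5
Insert 91: h=3 -> slot 3
Insert 99: h=0 -> slot 0

Table: [99, None, 13, 91, None, 60, 6, None, 41, 97, None]


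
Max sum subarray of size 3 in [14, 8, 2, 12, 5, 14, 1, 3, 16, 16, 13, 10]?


[0:3]: 24
[1:4]: 22
[2:5]: 19
[3:6]: 31
[4:7]: 20
[5:8]: 18
[6:9]: 20
[7:10]: 35
[8:11]: 45
[9:12]: 39

Max: 45 at [8:11]


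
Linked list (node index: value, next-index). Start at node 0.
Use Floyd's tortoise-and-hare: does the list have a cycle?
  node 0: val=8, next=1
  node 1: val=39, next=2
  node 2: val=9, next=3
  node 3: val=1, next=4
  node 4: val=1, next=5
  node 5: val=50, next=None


Floyd's tortoise (slow, +1) and hare (fast, +2):
  init: slow=0, fast=0
  step 1: slow=1, fast=2
  step 2: slow=2, fast=4
  step 3: fast 4->5->None, no cycle

Cycle: no


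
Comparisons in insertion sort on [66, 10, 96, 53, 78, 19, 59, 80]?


Algorithm: insertion sort
Input: [66, 10, 96, 53, 78, 19, 59, 80]
Sorted: [10, 19, 53, 59, 66, 78, 80, 96]

18


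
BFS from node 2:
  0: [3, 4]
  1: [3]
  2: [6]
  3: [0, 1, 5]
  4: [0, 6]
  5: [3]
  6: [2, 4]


Visit 2, enqueue [6]
Visit 6, enqueue [4]
Visit 4, enqueue [0]
Visit 0, enqueue [3]
Visit 3, enqueue [1, 5]
Visit 1, enqueue []
Visit 5, enqueue []

BFS order: [2, 6, 4, 0, 3, 1, 5]


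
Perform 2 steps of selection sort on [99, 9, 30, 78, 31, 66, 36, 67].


Initial: [99, 9, 30, 78, 31, 66, 36, 67]
Step 1: min=9 at 1
  Swap: [9, 99, 30, 78, 31, 66, 36, 67]
Step 2: min=30 at 2
  Swap: [9, 30, 99, 78, 31, 66, 36, 67]

After 2 steps: [9, 30, 99, 78, 31, 66, 36, 67]


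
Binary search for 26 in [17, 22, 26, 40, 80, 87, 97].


Step 1: lo=0, hi=6, mid=3, val=40
Step 2: lo=0, hi=2, mid=1, val=22
Step 3: lo=2, hi=2, mid=2, val=26

Found at index 2


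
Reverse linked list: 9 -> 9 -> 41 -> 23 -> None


Step 1: curr=9, set curr.next=prev(None) | reversed so far: 9
Step 2: curr=9, set curr.next=prev(9) | reversed so far: 9 -> 9
Step 3: curr=41, set curr.next=prev(9) | reversed so far: 41 -> 9 -> 9
Step 4: curr=23, set curr.next=prev(41) | reversed so far: 23 -> 41 -> 9 -> 9

23 -> 41 -> 9 -> 9 -> None


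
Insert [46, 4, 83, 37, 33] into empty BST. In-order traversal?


Insert 46: root
Insert 4: L from 46
Insert 83: R from 46
Insert 37: L from 46 -> R from 4
Insert 33: L from 46 -> R from 4 -> L from 37

In-order: [4, 33, 37, 46, 83]


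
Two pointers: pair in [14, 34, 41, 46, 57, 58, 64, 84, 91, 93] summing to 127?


lo=0(14)+hi=9(93)=107
lo=1(34)+hi=9(93)=127

Yes: 34+93=127


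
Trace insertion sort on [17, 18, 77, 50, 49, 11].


Initial: [17, 18, 77, 50, 49, 11]
Insert 18: [17, 18, 77, 50, 49, 11]
Insert 77: [17, 18, 77, 50, 49, 11]
Insert 50: [17, 18, 50, 77, 49, 11]
Insert 49: [17, 18, 49, 50, 77, 11]
Insert 11: [11, 17, 18, 49, 50, 77]

Sorted: [11, 17, 18, 49, 50, 77]


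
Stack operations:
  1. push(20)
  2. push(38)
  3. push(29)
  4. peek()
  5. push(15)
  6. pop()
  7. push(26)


push(20) -> [20]
push(38) -> [20, 38]
push(29) -> [20, 38, 29]
peek()->29
push(15) -> [20, 38, 29, 15]
pop()->15, [20, 38, 29]
push(26) -> [20, 38, 29, 26]

Final stack: [20, 38, 29, 26]


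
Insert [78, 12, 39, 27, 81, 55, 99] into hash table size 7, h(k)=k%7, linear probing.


Insert 78: h=1 -> slot 1
Insert 12: h=5 -> slot 5
Insert 39: h=4 -> slot 4
Insert 27: h=6 -> slot 6
Insert 81: h=4, 3 probes -> slot 0
Insert 55: h=6, 3 probes -> slot 2
Insert 99: h=1, 2 probes -> slot 3

Table: [81, 78, 55, 99, 39, 12, 27]


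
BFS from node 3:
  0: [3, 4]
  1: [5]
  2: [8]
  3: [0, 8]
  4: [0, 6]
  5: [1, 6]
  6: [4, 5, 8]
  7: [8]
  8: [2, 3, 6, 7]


Visit 3, enqueue [0, 8]
Visit 0, enqueue [4]
Visit 8, enqueue [2, 6, 7]
Visit 4, enqueue []
Visit 2, enqueue []
Visit 6, enqueue [5]
Visit 7, enqueue []
Visit 5, enqueue [1]
Visit 1, enqueue []

BFS order: [3, 0, 8, 4, 2, 6, 7, 5, 1]


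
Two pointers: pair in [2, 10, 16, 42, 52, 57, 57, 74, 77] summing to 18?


lo=0(2)+hi=8(77)=79
lo=0(2)+hi=7(74)=76
lo=0(2)+hi=6(57)=59
lo=0(2)+hi=5(57)=59
lo=0(2)+hi=4(52)=54
lo=0(2)+hi=3(42)=44
lo=0(2)+hi=2(16)=18

Yes: 2+16=18


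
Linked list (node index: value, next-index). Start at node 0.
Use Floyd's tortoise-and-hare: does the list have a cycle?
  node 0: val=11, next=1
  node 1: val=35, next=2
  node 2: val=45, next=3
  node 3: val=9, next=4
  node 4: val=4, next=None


Floyd's tortoise (slow, +1) and hare (fast, +2):
  init: slow=0, fast=0
  step 1: slow=1, fast=2
  step 2: slow=2, fast=4
  step 3: fast -> None, no cycle

Cycle: no


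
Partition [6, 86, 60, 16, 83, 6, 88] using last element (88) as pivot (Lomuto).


Pivot: 88
  6 <= 88: advance i (no swap)
  86 <= 88: advance i (no swap)
  60 <= 88: advance i (no swap)
  16 <= 88: advance i (no swap)
  83 <= 88: advance i (no swap)
  6 <= 88: advance i (no swap)
Place pivot at 6: [6, 86, 60, 16, 83, 6, 88]

Partitioned: [6, 86, 60, 16, 83, 6, 88]


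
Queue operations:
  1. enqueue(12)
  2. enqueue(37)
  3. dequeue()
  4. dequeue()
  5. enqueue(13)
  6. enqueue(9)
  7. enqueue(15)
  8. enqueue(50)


enqueue(12) -> [12]
enqueue(37) -> [12, 37]
dequeue()->12, [37]
dequeue()->37, []
enqueue(13) -> [13]
enqueue(9) -> [13, 9]
enqueue(15) -> [13, 9, 15]
enqueue(50) -> [13, 9, 15, 50]

Final queue: [13, 9, 15, 50]


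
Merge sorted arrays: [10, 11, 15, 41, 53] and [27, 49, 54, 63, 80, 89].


Take 10 from A
Take 11 from A
Take 15 from A
Take 27 from B
Take 41 from A
Take 49 from B
Take 53 from A

Merged: [10, 11, 15, 27, 41, 49, 53, 54, 63, 80, 89]


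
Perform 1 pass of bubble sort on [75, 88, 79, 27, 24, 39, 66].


Initial: [75, 88, 79, 27, 24, 39, 66]
Pass 1: [75, 79, 27, 24, 39, 66, 88] (5 swaps)

After 1 pass: [75, 79, 27, 24, 39, 66, 88]


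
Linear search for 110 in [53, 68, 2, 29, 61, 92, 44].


i=0: 53!=110
i=1: 68!=110
i=2: 2!=110
i=3: 29!=110
i=4: 61!=110
i=5: 92!=110
i=6: 44!=110

Not found, 7 comps


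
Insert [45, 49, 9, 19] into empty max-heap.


Insert 45: [45]
Insert 49: [49, 45]
Insert 9: [49, 45, 9]
Insert 19: [49, 45, 9, 19]

Final heap: [49, 45, 9, 19]


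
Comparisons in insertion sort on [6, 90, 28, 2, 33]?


Algorithm: insertion sort
Input: [6, 90, 28, 2, 33]
Sorted: [2, 6, 28, 33, 90]

8


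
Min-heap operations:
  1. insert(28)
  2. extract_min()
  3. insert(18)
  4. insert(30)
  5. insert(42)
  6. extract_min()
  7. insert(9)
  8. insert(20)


insert(28) -> [28]
extract_min()->28, []
insert(18) -> [18]
insert(30) -> [18, 30]
insert(42) -> [18, 30, 42]
extract_min()->18, [30, 42]
insert(9) -> [9, 42, 30]
insert(20) -> [9, 20, 30, 42]

Final heap: [9, 20, 30, 42]


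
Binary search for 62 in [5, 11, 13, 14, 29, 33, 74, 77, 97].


Step 1: lo=0, hi=8, mid=4, val=29
Step 2: lo=5, hi=8, mid=6, val=74
Step 3: lo=5, hi=5, mid=5, val=33

Not found


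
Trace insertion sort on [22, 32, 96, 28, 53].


Initial: [22, 32, 96, 28, 53]
Insert 32: [22, 32, 96, 28, 53]
Insert 96: [22, 32, 96, 28, 53]
Insert 28: [22, 28, 32, 96, 53]
Insert 53: [22, 28, 32, 53, 96]

Sorted: [22, 28, 32, 53, 96]


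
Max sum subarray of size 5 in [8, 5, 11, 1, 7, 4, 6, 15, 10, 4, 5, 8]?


[0:5]: 32
[1:6]: 28
[2:7]: 29
[3:8]: 33
[4:9]: 42
[5:10]: 39
[6:11]: 40
[7:12]: 42

Max: 42 at [4:9]


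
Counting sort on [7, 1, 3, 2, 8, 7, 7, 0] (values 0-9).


Input: [7, 1, 3, 2, 8, 7, 7, 0]
Counts: [1, 1, 1, 1, 0, 0, 0, 3, 1, 0]

Sorted: [0, 1, 2, 3, 7, 7, 7, 8]


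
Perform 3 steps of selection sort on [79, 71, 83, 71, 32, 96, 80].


Initial: [79, 71, 83, 71, 32, 96, 80]
Step 1: min=32 at 4
  Swap: [32, 71, 83, 71, 79, 96, 80]
Step 2: min=71 at 1
  Swap: [32, 71, 83, 71, 79, 96, 80]
Step 3: min=71 at 3
  Swap: [32, 71, 71, 83, 79, 96, 80]

After 3 steps: [32, 71, 71, 83, 79, 96, 80]


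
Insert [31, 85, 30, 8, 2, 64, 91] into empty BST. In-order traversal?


Insert 31: root
Insert 85: R from 31
Insert 30: L from 31
Insert 8: L from 31 -> L from 30
Insert 2: L from 31 -> L from 30 -> L from 8
Insert 64: R from 31 -> L from 85
Insert 91: R from 31 -> R from 85

In-order: [2, 8, 30, 31, 64, 85, 91]


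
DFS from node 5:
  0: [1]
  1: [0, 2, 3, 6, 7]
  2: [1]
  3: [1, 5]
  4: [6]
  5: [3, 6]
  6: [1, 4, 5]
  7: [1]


Visit 5, push [6, 3]
Visit 3, push [1]
Visit 1, push [7, 6, 2, 0]
Visit 0, push []
Visit 2, push []
Visit 6, push [4]
Visit 4, push []
Visit 7, push []

DFS order: [5, 3, 1, 0, 2, 6, 4, 7]


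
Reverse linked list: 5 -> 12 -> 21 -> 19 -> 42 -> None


Step 1: curr=5, set curr.next=prev(None) | reversed so far: 5
Step 2: curr=12, set curr.next=prev(5) | reversed so far: 12 -> 5
Step 3: curr=21, set curr.next=prev(12) | reversed so far: 21 -> 12 -> 5
Step 4: curr=19, set curr.next=prev(21) | reversed so far: 19 -> 21 -> 12 -> 5
Step 5: curr=42, set curr.next=prev(19) | reversed so far: 42 -> 19 -> 21 -> 12 -> 5

42 -> 19 -> 21 -> 12 -> 5 -> None


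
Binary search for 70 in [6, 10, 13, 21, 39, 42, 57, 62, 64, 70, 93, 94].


Step 1: lo=0, hi=11, mid=5, val=42
Step 2: lo=6, hi=11, mid=8, val=64
Step 3: lo=9, hi=11, mid=10, val=93
Step 4: lo=9, hi=9, mid=9, val=70

Found at index 9


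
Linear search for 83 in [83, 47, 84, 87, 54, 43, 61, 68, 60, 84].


i=0: 83==83 found!

Found at 0, 1 comps


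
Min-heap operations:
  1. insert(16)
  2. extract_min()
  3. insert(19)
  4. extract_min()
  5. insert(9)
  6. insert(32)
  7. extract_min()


insert(16) -> [16]
extract_min()->16, []
insert(19) -> [19]
extract_min()->19, []
insert(9) -> [9]
insert(32) -> [9, 32]
extract_min()->9, [32]

Final heap: [32]


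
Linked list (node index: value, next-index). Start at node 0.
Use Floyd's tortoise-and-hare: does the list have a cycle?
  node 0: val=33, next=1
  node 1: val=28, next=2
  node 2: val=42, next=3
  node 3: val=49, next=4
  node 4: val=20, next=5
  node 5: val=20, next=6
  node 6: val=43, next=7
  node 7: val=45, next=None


Floyd's tortoise (slow, +1) and hare (fast, +2):
  init: slow=0, fast=0
  step 1: slow=1, fast=2
  step 2: slow=2, fast=4
  step 3: slow=3, fast=6
  step 4: fast 6->7->None, no cycle

Cycle: no


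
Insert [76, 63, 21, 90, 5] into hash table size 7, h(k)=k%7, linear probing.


Insert 76: h=6 -> slot 6
Insert 63: h=0 -> slot 0
Insert 21: h=0, 1 probes -> slot 1
Insert 90: h=6, 3 probes -> slot 2
Insert 5: h=5 -> slot 5

Table: [63, 21, 90, None, None, 5, 76]


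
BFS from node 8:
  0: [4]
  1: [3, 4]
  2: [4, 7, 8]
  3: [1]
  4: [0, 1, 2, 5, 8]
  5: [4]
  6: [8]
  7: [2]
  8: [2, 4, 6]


Visit 8, enqueue [2, 4, 6]
Visit 2, enqueue [7]
Visit 4, enqueue [0, 1, 5]
Visit 6, enqueue []
Visit 7, enqueue []
Visit 0, enqueue []
Visit 1, enqueue [3]
Visit 5, enqueue []
Visit 3, enqueue []

BFS order: [8, 2, 4, 6, 7, 0, 1, 5, 3]


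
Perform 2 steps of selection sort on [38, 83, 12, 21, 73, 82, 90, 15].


Initial: [38, 83, 12, 21, 73, 82, 90, 15]
Step 1: min=12 at 2
  Swap: [12, 83, 38, 21, 73, 82, 90, 15]
Step 2: min=15 at 7
  Swap: [12, 15, 38, 21, 73, 82, 90, 83]

After 2 steps: [12, 15, 38, 21, 73, 82, 90, 83]


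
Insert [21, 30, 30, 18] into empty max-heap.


Insert 21: [21]
Insert 30: [30, 21]
Insert 30: [30, 21, 30]
Insert 18: [30, 21, 30, 18]

Final heap: [30, 21, 30, 18]


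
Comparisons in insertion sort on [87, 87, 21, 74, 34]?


Algorithm: insertion sort
Input: [87, 87, 21, 74, 34]
Sorted: [21, 34, 74, 87, 87]

10


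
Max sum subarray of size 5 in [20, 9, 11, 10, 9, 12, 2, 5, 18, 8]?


[0:5]: 59
[1:6]: 51
[2:7]: 44
[3:8]: 38
[4:9]: 46
[5:10]: 45

Max: 59 at [0:5]


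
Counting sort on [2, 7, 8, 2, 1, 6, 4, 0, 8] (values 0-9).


Input: [2, 7, 8, 2, 1, 6, 4, 0, 8]
Counts: [1, 1, 2, 0, 1, 0, 1, 1, 2, 0]

Sorted: [0, 1, 2, 2, 4, 6, 7, 8, 8]


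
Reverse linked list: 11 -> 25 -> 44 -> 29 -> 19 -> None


Step 1: curr=11, set curr.next=prev(None) | reversed so far: 11
Step 2: curr=25, set curr.next=prev(11) | reversed so far: 25 -> 11
Step 3: curr=44, set curr.next=prev(25) | reversed so far: 44 -> 25 -> 11
Step 4: curr=29, set curr.next=prev(44) | reversed so far: 29 -> 44 -> 25 -> 11
Step 5: curr=19, set curr.next=prev(29) | reversed so far: 19 -> 29 -> 44 -> 25 -> 11

19 -> 29 -> 44 -> 25 -> 11 -> None


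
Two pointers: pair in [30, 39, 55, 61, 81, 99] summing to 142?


lo=0(30)+hi=5(99)=129
lo=1(39)+hi=5(99)=138
lo=2(55)+hi=5(99)=154
lo=2(55)+hi=4(81)=136
lo=3(61)+hi=4(81)=142

Yes: 61+81=142


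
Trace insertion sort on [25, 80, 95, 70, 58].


Initial: [25, 80, 95, 70, 58]
Insert 80: [25, 80, 95, 70, 58]
Insert 95: [25, 80, 95, 70, 58]
Insert 70: [25, 70, 80, 95, 58]
Insert 58: [25, 58, 70, 80, 95]

Sorted: [25, 58, 70, 80, 95]


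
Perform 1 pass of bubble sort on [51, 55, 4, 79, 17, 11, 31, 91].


Initial: [51, 55, 4, 79, 17, 11, 31, 91]
Pass 1: [51, 4, 55, 17, 11, 31, 79, 91] (4 swaps)

After 1 pass: [51, 4, 55, 17, 11, 31, 79, 91]


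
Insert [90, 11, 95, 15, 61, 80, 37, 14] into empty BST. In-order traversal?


Insert 90: root
Insert 11: L from 90
Insert 95: R from 90
Insert 15: L from 90 -> R from 11
Insert 61: L from 90 -> R from 11 -> R from 15
Insert 80: L from 90 -> R from 11 -> R from 15 -> R from 61
Insert 37: L from 90 -> R from 11 -> R from 15 -> L from 61
Insert 14: L from 90 -> R from 11 -> L from 15

In-order: [11, 14, 15, 37, 61, 80, 90, 95]


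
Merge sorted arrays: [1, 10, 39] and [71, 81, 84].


Take 1 from A
Take 10 from A
Take 39 from A

Merged: [1, 10, 39, 71, 81, 84]


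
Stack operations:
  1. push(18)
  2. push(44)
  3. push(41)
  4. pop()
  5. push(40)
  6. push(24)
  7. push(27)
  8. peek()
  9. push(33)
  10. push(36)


push(18) -> [18]
push(44) -> [18, 44]
push(41) -> [18, 44, 41]
pop()->41, [18, 44]
push(40) -> [18, 44, 40]
push(24) -> [18, 44, 40, 24]
push(27) -> [18, 44, 40, 24, 27]
peek()->27
push(33) -> [18, 44, 40, 24, 27, 33]
push(36) -> [18, 44, 40, 24, 27, 33, 36]

Final stack: [18, 44, 40, 24, 27, 33, 36]


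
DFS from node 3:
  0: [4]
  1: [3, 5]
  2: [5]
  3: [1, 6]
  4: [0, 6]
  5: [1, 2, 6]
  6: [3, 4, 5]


Visit 3, push [6, 1]
Visit 1, push [5]
Visit 5, push [6, 2]
Visit 2, push []
Visit 6, push [4]
Visit 4, push [0]
Visit 0, push []

DFS order: [3, 1, 5, 2, 6, 4, 0]


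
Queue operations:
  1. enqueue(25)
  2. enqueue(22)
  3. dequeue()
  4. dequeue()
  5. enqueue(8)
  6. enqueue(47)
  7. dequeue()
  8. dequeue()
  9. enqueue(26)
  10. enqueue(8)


enqueue(25) -> [25]
enqueue(22) -> [25, 22]
dequeue()->25, [22]
dequeue()->22, []
enqueue(8) -> [8]
enqueue(47) -> [8, 47]
dequeue()->8, [47]
dequeue()->47, []
enqueue(26) -> [26]
enqueue(8) -> [26, 8]

Final queue: [26, 8]


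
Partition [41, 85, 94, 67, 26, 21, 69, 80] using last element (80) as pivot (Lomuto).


Pivot: 80
  41 <= 80: advance i (no swap)
  67 <= 80: swap -> [41, 67, 94, 85, 26, 21, 69, 80]
  26 <= 80: swap -> [41, 67, 26, 85, 94, 21, 69, 80]
  21 <= 80: swap -> [41, 67, 26, 21, 94, 85, 69, 80]
  69 <= 80: swap -> [41, 67, 26, 21, 69, 85, 94, 80]
Place pivot at 5: [41, 67, 26, 21, 69, 80, 94, 85]

Partitioned: [41, 67, 26, 21, 69, 80, 94, 85]


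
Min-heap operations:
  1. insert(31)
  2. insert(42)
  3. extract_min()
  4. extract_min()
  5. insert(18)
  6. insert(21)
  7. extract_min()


insert(31) -> [31]
insert(42) -> [31, 42]
extract_min()->31, [42]
extract_min()->42, []
insert(18) -> [18]
insert(21) -> [18, 21]
extract_min()->18, [21]

Final heap: [21]


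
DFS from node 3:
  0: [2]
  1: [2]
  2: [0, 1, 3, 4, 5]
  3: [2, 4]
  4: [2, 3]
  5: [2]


Visit 3, push [4, 2]
Visit 2, push [5, 4, 1, 0]
Visit 0, push []
Visit 1, push []
Visit 4, push []
Visit 5, push []

DFS order: [3, 2, 0, 1, 4, 5]


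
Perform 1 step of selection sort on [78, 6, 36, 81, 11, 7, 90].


Initial: [78, 6, 36, 81, 11, 7, 90]
Step 1: min=6 at 1
  Swap: [6, 78, 36, 81, 11, 7, 90]

After 1 step: [6, 78, 36, 81, 11, 7, 90]


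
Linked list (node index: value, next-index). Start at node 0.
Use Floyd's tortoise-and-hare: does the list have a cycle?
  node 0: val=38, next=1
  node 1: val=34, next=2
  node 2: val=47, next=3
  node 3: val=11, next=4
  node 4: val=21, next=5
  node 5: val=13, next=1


Floyd's tortoise (slow, +1) and hare (fast, +2):
  init: slow=0, fast=0
  step 1: slow=1, fast=2
  step 2: slow=2, fast=4
  step 3: slow=3, fast=1
  step 4: slow=4, fast=3
  step 5: slow=5, fast=5
  slow == fast at node 5: cycle detected

Cycle: yes


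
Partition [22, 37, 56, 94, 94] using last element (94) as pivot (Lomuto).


Pivot: 94
  22 <= 94: advance i (no swap)
  37 <= 94: advance i (no swap)
  56 <= 94: advance i (no swap)
  94 <= 94: advance i (no swap)
Place pivot at 4: [22, 37, 56, 94, 94]

Partitioned: [22, 37, 56, 94, 94]


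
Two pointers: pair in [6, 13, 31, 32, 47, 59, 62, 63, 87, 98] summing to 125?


lo=0(6)+hi=9(98)=104
lo=1(13)+hi=9(98)=111
lo=2(31)+hi=9(98)=129
lo=2(31)+hi=8(87)=118
lo=3(32)+hi=8(87)=119
lo=4(47)+hi=8(87)=134
lo=4(47)+hi=7(63)=110
lo=5(59)+hi=7(63)=122
lo=6(62)+hi=7(63)=125

Yes: 62+63=125


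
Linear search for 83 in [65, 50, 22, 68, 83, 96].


i=0: 65!=83
i=1: 50!=83
i=2: 22!=83
i=3: 68!=83
i=4: 83==83 found!

Found at 4, 5 comps


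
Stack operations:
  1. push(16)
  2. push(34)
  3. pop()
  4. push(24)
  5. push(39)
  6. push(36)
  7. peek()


push(16) -> [16]
push(34) -> [16, 34]
pop()->34, [16]
push(24) -> [16, 24]
push(39) -> [16, 24, 39]
push(36) -> [16, 24, 39, 36]
peek()->36

Final stack: [16, 24, 39, 36]


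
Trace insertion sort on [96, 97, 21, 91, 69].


Initial: [96, 97, 21, 91, 69]
Insert 97: [96, 97, 21, 91, 69]
Insert 21: [21, 96, 97, 91, 69]
Insert 91: [21, 91, 96, 97, 69]
Insert 69: [21, 69, 91, 96, 97]

Sorted: [21, 69, 91, 96, 97]


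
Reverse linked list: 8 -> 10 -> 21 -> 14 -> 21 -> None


Step 1: curr=8, set curr.next=prev(None) | reversed so far: 8
Step 2: curr=10, set curr.next=prev(8) | reversed so far: 10 -> 8
Step 3: curr=21, set curr.next=prev(10) | reversed so far: 21 -> 10 -> 8
Step 4: curr=14, set curr.next=prev(21) | reversed so far: 14 -> 21 -> 10 -> 8
Step 5: curr=21, set curr.next=prev(14) | reversed so far: 21 -> 14 -> 21 -> 10 -> 8

21 -> 14 -> 21 -> 10 -> 8 -> None


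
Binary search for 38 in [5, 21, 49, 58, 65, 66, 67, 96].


Step 1: lo=0, hi=7, mid=3, val=58
Step 2: lo=0, hi=2, mid=1, val=21
Step 3: lo=2, hi=2, mid=2, val=49

Not found


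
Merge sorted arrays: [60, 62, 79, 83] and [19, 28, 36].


Take 19 from B
Take 28 from B
Take 36 from B

Merged: [19, 28, 36, 60, 62, 79, 83]


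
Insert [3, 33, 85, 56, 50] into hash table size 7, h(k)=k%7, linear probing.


Insert 3: h=3 -> slot 3
Insert 33: h=5 -> slot 5
Insert 85: h=1 -> slot 1
Insert 56: h=0 -> slot 0
Insert 50: h=1, 1 probes -> slot 2

Table: [56, 85, 50, 3, None, 33, None]


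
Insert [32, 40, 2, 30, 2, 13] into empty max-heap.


Insert 32: [32]
Insert 40: [40, 32]
Insert 2: [40, 32, 2]
Insert 30: [40, 32, 2, 30]
Insert 2: [40, 32, 2, 30, 2]
Insert 13: [40, 32, 13, 30, 2, 2]

Final heap: [40, 32, 13, 30, 2, 2]


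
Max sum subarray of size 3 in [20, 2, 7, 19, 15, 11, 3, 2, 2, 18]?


[0:3]: 29
[1:4]: 28
[2:5]: 41
[3:6]: 45
[4:7]: 29
[5:8]: 16
[6:9]: 7
[7:10]: 22

Max: 45 at [3:6]


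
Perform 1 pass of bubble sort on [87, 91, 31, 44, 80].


Initial: [87, 91, 31, 44, 80]
Pass 1: [87, 31, 44, 80, 91] (3 swaps)

After 1 pass: [87, 31, 44, 80, 91]


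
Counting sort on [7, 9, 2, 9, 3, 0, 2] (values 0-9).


Input: [7, 9, 2, 9, 3, 0, 2]
Counts: [1, 0, 2, 1, 0, 0, 0, 1, 0, 2]

Sorted: [0, 2, 2, 3, 7, 9, 9]


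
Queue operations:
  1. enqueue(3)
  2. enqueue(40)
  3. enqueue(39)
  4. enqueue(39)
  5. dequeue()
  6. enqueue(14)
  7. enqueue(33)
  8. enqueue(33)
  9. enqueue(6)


enqueue(3) -> [3]
enqueue(40) -> [3, 40]
enqueue(39) -> [3, 40, 39]
enqueue(39) -> [3, 40, 39, 39]
dequeue()->3, [40, 39, 39]
enqueue(14) -> [40, 39, 39, 14]
enqueue(33) -> [40, 39, 39, 14, 33]
enqueue(33) -> [40, 39, 39, 14, 33, 33]
enqueue(6) -> [40, 39, 39, 14, 33, 33, 6]

Final queue: [40, 39, 39, 14, 33, 33, 6]


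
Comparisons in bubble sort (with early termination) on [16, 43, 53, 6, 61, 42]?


Algorithm: bubble sort (with early termination)
Input: [16, 43, 53, 6, 61, 42]
Sorted: [6, 16, 42, 43, 53, 61]

14


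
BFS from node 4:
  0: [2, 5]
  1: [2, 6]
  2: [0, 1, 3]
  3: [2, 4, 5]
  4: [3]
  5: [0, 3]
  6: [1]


Visit 4, enqueue [3]
Visit 3, enqueue [2, 5]
Visit 2, enqueue [0, 1]
Visit 5, enqueue []
Visit 0, enqueue []
Visit 1, enqueue [6]
Visit 6, enqueue []

BFS order: [4, 3, 2, 5, 0, 1, 6]


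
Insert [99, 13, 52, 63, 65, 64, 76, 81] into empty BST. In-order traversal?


Insert 99: root
Insert 13: L from 99
Insert 52: L from 99 -> R from 13
Insert 63: L from 99 -> R from 13 -> R from 52
Insert 65: L from 99 -> R from 13 -> R from 52 -> R from 63
Insert 64: L from 99 -> R from 13 -> R from 52 -> R from 63 -> L from 65
Insert 76: L from 99 -> R from 13 -> R from 52 -> R from 63 -> R from 65
Insert 81: L from 99 -> R from 13 -> R from 52 -> R from 63 -> R from 65 -> R from 76

In-order: [13, 52, 63, 64, 65, 76, 81, 99]


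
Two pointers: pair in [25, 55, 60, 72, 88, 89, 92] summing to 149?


lo=0(25)+hi=6(92)=117
lo=1(55)+hi=6(92)=147
lo=2(60)+hi=6(92)=152
lo=2(60)+hi=5(89)=149

Yes: 60+89=149


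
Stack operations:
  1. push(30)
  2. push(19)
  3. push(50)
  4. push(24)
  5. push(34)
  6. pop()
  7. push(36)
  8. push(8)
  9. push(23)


push(30) -> [30]
push(19) -> [30, 19]
push(50) -> [30, 19, 50]
push(24) -> [30, 19, 50, 24]
push(34) -> [30, 19, 50, 24, 34]
pop()->34, [30, 19, 50, 24]
push(36) -> [30, 19, 50, 24, 36]
push(8) -> [30, 19, 50, 24, 36, 8]
push(23) -> [30, 19, 50, 24, 36, 8, 23]

Final stack: [30, 19, 50, 24, 36, 8, 23]
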